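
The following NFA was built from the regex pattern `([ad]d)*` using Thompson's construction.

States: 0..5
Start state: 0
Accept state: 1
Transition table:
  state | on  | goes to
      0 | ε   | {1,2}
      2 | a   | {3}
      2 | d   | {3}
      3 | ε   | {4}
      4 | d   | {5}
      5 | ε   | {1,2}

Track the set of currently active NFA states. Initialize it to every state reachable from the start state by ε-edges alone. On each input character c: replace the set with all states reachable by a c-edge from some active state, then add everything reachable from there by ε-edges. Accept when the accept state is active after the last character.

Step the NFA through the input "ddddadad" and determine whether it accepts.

S₀ = ε-closure({0}) = {0,1,2}
'd' @ 1: {3,4}
'd' @ 2: {1,2,5}  (accept∈set)
'd' @ 3: {3,4}
'd' @ 4: {1,2,5}  (accept∈set)
'a' @ 5: {3,4}
'd' @ 6: {1,2,5}  (accept∈set)
'a' @ 7: {3,4}
'd' @ 8: {1,2,5}  (accept∈set)
end set {1,2,5} — state 1 in

Answer: ACCEPT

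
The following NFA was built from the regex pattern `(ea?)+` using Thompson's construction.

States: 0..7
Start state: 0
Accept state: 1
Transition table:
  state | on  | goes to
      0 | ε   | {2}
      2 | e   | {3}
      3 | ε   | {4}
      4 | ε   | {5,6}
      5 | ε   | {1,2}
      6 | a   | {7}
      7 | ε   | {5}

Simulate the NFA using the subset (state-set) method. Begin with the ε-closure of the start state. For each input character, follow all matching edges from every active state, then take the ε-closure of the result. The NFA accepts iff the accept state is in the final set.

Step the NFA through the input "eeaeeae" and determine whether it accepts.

Answer: ACCEPT

Derivation:
start: ε-closure({0}) = {0,2}
'e' @ 1: {1,2,3,4,5,6}  (accept∈set)
'e' @ 2: {1,2,3,4,5,6}  (accept∈set)
'a' @ 3: {1,2,5,7}  (accept∈set)
'e' @ 4: {1,2,3,4,5,6}  (accept∈set)
'e' @ 5: {1,2,3,4,5,6}  (accept∈set)
'a' @ 6: {1,2,5,7}  (accept∈set)
'e' @ 7: {1,2,3,4,5,6}  (accept∈set)
after full input: {1,2,3,4,5,6}  (accept=1 in)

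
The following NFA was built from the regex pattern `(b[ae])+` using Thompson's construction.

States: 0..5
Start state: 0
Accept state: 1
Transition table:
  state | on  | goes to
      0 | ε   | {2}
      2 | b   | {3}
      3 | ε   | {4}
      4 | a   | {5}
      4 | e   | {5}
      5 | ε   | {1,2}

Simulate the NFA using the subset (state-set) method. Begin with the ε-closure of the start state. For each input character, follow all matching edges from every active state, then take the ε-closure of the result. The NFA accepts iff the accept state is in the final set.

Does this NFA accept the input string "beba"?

initial (ε-close {0}): {0,2}
'b' @ 1: {3,4}
'e' @ 2: {1,2,5}  [accepting]
'b' @ 3: {3,4}
'a' @ 4: {1,2,5}  [accepting]
after full input: {1,2,5}  (accept=1 in)

Answer: ACCEPT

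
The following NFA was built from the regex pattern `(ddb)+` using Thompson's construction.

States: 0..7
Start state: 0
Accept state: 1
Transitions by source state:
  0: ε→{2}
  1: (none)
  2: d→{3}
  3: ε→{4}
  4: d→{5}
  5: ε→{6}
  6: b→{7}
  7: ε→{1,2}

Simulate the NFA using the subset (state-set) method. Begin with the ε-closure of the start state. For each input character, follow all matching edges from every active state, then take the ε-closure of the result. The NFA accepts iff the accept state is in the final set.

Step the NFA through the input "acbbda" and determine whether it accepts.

Answer: REJECT

Derivation:
initial (ε-close {0}): {0,2}
'a' @ 1: {}  — no active states
rest 'cbbda' ignored (set empty)
final: {}; accept 1 not in set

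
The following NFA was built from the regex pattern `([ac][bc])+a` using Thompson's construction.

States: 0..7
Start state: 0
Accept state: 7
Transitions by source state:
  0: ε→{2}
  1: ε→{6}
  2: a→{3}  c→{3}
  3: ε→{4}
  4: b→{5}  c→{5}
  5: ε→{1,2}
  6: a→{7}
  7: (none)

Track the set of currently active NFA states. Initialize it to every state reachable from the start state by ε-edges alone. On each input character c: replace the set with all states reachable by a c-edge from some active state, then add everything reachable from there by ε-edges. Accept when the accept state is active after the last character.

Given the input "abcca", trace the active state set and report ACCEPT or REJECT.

Answer: ACCEPT

Trace:
initial (ε-close {0}): {0,2}
'a' @ 1: {3,4}
'b' @ 2: {1,2,5,6}
'c' @ 3: {3,4}
'c' @ 4: {1,2,5,6}
'a' @ 5: {3,4,7}  [accepting]
after full input: {3,4,7}  (accept=7 in)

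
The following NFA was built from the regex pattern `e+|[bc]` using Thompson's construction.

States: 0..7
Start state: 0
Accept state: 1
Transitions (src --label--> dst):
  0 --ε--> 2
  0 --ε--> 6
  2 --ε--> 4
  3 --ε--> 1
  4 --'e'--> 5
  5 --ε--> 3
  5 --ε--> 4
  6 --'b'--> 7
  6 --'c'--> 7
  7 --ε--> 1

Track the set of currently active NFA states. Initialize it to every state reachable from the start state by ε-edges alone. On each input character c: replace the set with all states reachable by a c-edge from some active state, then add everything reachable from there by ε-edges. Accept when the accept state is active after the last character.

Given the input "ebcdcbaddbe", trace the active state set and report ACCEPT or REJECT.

S₀ = ε-closure({0}) = {0,2,4,6}
'e' @ 1: {1,3,4,5}  [accepting]
'b' @ 2: {}  — state set empty
rest 'cdcbaddbe' ignored (set empty)
after full input: {}  (accept=1 not in)

Answer: REJECT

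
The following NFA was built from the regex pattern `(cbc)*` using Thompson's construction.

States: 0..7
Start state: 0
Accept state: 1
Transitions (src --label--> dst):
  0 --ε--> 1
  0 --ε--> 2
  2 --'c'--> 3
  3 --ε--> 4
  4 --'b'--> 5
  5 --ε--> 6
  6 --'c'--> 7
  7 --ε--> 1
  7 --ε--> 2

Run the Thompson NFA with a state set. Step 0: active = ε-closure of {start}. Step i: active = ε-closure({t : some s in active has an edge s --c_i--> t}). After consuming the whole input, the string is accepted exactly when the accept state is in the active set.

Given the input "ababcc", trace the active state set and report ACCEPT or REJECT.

S₀ = ε-closure({0}) = {0,1,2}
'a' @ 1: {}  — state set empty
rest 'babcc' ignored (set empty)
final: {}; accept 1 not in set

Answer: REJECT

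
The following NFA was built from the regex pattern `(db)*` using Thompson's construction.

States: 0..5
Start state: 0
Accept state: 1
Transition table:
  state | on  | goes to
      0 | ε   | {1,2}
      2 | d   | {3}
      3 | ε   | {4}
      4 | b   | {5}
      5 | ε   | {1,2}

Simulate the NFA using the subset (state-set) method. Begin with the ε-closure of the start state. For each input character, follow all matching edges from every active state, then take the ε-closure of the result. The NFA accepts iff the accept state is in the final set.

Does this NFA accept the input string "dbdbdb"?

start: ε-closure({0}) = {0,1,2}
'd' @ 1: {3,4}
'b' @ 2: {1,2,5}  [accepting]
'd' @ 3: {3,4}
'b' @ 4: {1,2,5}  [accepting]
'd' @ 5: {3,4}
'b' @ 6: {1,2,5}  [accepting]
final: {1,2,5}; accept 1 in set

Answer: ACCEPT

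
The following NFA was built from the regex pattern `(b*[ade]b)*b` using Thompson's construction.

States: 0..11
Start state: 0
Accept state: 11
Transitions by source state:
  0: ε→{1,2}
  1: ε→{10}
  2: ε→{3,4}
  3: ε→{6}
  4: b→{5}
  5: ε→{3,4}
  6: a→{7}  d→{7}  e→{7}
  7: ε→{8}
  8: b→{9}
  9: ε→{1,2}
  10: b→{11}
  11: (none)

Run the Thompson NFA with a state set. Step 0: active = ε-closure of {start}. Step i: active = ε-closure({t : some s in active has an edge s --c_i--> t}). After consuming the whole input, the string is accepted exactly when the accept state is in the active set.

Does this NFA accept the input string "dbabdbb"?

initial (ε-close {0}): {0,1,2,3,4,6,10}
'd' @ 1: {7,8}
'b' @ 2: {1,2,3,4,6,9,10}
'a' @ 3: {7,8}
'b' @ 4: {1,2,3,4,6,9,10}
'd' @ 5: {7,8}
'b' @ 6: {1,2,3,4,6,9,10}
'b' @ 7: {3,4,5,6,11}  (accept∈set)
after full input: {3,4,5,6,11}  (accept=11 in)

Answer: ACCEPT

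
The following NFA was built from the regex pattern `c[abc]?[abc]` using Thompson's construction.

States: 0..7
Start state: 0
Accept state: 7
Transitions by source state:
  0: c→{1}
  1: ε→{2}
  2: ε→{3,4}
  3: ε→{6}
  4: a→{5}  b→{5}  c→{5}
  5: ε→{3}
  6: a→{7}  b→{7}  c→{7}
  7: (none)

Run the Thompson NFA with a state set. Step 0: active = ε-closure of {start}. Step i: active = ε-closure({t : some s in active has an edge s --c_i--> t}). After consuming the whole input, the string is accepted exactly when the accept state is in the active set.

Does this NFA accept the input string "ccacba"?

initial (ε-close {0}): {0}
'c' @ 1: {1,2,3,4,6}
'c' @ 2: {3,5,6,7}  ✓accept
'a' @ 3: {7}  ✓accept
'c' @ 4: {}  — state set empty
rest 'ba' ignored (set empty)
final: {}; accept 7 not in set

Answer: REJECT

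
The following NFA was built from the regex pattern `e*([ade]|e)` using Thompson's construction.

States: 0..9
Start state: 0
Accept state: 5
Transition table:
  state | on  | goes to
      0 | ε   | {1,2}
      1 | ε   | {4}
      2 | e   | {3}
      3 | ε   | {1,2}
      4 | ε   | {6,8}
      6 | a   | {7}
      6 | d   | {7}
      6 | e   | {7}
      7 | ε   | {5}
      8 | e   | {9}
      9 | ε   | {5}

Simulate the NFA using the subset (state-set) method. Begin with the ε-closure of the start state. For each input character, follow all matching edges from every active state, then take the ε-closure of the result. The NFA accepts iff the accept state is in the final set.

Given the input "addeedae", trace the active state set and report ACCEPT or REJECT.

S₀ = ε-closure({0}) = {0,1,2,4,6,8}
'a' @ 1: {5,7}  ✓accept
'd' @ 2: {}  — dead — no transitions
rest 'deedae' ignored (set empty)
after full input: {}  (accept=5 not in)

Answer: REJECT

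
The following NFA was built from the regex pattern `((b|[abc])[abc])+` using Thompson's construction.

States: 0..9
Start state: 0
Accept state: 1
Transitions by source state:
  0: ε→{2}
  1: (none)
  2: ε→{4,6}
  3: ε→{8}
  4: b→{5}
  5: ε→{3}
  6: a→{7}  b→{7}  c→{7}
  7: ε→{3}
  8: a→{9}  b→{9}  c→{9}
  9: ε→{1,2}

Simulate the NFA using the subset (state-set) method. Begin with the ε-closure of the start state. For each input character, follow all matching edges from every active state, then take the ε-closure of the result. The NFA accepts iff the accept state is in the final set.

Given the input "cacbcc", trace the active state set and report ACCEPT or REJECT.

Answer: ACCEPT

Steps:
S₀ = ε-closure({0}) = {0,2,4,6}
'c' @ 1: {3,7,8}
'a' @ 2: {1,2,4,6,9}  (accept∈set)
'c' @ 3: {3,7,8}
'b' @ 4: {1,2,4,6,9}  (accept∈set)
'c' @ 5: {3,7,8}
'c' @ 6: {1,2,4,6,9}  (accept∈set)
final: {1,2,4,6,9}; accept 1 in set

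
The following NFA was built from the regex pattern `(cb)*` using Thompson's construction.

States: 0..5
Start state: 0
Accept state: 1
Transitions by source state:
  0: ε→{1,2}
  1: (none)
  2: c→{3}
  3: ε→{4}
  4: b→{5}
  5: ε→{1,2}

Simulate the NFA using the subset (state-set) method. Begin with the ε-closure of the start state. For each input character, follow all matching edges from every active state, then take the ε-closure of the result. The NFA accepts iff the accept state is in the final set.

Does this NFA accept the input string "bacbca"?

start: ε-closure({0}) = {0,1,2}
'b' @ 1: {}  — state set empty
rest 'acbca' ignored (set empty)
final: {}; accept 1 not in set

Answer: REJECT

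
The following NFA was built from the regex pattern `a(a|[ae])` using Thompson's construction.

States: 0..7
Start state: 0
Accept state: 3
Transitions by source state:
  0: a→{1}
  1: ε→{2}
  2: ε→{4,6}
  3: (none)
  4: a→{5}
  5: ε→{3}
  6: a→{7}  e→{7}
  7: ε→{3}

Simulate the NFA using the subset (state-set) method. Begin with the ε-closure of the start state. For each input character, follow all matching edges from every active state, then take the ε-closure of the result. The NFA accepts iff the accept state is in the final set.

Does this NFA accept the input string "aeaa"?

S₀ = ε-closure({0}) = {0}
'a' @ 1: {1,2,4,6}
'e' @ 2: {3,7}  ✓accept
'a' @ 3: {}  — no active states
rest 'a' ignored (set empty)
final: {}; accept 3 not in set

Answer: REJECT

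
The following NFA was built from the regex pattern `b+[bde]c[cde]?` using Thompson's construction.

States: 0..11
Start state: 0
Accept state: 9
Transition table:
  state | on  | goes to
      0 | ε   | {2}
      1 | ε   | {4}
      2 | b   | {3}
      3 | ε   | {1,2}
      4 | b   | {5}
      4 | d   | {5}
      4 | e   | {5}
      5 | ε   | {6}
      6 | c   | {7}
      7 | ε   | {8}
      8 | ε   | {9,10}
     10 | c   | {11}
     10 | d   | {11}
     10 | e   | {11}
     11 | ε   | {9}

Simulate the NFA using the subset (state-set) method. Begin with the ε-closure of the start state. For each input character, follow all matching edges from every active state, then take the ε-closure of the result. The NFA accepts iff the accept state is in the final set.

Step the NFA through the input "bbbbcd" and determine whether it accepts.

Answer: ACCEPT

Trace:
S₀ = ε-closure({0}) = {0,2}
'b' @ 1: {1,2,3,4}
'b' @ 2: {1,2,3,4,5,6}
'b' @ 3: {1,2,3,4,5,6}
'b' @ 4: {1,2,3,4,5,6}
'c' @ 5: {7,8,9,10}  (accept∈set)
'd' @ 6: {9,11}  (accept∈set)
end set {9,11} — state 9 in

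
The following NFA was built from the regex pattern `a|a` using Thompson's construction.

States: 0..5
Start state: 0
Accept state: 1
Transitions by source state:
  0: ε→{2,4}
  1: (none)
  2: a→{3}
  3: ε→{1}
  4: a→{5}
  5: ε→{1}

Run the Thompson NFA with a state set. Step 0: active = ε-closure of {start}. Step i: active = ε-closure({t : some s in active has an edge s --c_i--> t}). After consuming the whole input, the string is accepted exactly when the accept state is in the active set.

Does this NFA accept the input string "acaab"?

initial (ε-close {0}): {0,2,4}
'a' @ 1: {1,3,5}  ✓accept
'c' @ 2: {}  — no active states
rest 'aab' ignored (set empty)
end set {} — state 1 not in

Answer: REJECT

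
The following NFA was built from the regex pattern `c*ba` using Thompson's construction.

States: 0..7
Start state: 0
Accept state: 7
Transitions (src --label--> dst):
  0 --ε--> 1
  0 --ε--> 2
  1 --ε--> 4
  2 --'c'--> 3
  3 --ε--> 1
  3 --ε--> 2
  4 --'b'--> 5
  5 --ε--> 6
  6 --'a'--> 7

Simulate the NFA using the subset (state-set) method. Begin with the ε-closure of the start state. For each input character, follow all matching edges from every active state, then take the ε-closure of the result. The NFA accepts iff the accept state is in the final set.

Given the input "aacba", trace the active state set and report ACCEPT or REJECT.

start: ε-closure({0}) = {0,1,2,4}
'a' @ 1: {}  — no active states
rest 'acba' ignored (set empty)
after full input: {}  (accept=7 not in)

Answer: REJECT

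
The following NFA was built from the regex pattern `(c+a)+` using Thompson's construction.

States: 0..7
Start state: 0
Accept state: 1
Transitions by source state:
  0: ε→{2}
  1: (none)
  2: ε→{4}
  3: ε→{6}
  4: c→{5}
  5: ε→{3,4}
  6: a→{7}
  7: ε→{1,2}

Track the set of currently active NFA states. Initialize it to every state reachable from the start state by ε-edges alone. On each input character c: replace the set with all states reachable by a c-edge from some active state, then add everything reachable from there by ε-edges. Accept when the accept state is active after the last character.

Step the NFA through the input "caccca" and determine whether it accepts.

Answer: ACCEPT

Trace:
S₀ = ε-closure({0}) = {0,2,4}
'c' @ 1: {3,4,5,6}
'a' @ 2: {1,2,4,7}  [accepting]
'c' @ 3: {3,4,5,6}
'c' @ 4: {3,4,5,6}
'c' @ 5: {3,4,5,6}
'a' @ 6: {1,2,4,7}  [accepting]
end set {1,2,4,7} — state 1 in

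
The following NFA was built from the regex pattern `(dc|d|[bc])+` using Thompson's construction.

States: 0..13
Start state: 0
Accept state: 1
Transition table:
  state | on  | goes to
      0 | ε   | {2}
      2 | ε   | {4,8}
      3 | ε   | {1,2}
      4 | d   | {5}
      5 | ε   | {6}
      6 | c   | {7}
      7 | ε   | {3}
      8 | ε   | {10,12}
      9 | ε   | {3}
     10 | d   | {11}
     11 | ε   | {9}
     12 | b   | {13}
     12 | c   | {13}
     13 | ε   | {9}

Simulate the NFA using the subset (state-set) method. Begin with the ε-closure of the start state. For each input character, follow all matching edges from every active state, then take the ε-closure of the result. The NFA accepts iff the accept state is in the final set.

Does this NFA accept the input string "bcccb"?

Answer: ACCEPT

Steps:
S₀ = ε-closure({0}) = {0,2,4,8,10,12}
'b' @ 1: {1,2,3,4,8,9,10,12,13}  (accept∈set)
'c' @ 2: {1,2,3,4,8,9,10,12,13}  (accept∈set)
'c' @ 3: {1,2,3,4,8,9,10,12,13}  (accept∈set)
'c' @ 4: {1,2,3,4,8,9,10,12,13}  (accept∈set)
'b' @ 5: {1,2,3,4,8,9,10,12,13}  (accept∈set)
end set {1,2,3,4,8,9,10,12,13} — state 1 in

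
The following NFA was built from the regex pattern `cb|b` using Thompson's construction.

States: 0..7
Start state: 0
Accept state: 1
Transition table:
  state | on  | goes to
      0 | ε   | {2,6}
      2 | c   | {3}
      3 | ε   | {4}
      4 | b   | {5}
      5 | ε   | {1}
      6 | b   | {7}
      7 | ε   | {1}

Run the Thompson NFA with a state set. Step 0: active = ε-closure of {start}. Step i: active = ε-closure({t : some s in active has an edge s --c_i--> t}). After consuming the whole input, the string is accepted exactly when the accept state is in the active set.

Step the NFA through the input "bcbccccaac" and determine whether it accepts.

Answer: REJECT

Derivation:
S₀ = ε-closure({0}) = {0,2,6}
'b' @ 1: {1,7}  (accept∈set)
'c' @ 2: {}  — state set empty
rest 'bccccaac' ignored (set empty)
final: {}; accept 1 not in set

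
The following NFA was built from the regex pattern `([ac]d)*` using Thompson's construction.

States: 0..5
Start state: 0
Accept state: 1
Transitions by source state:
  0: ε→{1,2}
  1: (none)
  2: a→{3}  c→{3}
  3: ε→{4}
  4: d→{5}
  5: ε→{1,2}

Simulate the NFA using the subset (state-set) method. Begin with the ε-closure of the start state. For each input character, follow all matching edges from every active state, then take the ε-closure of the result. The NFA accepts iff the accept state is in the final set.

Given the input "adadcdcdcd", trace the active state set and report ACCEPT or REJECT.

start: ε-closure({0}) = {0,1,2}
'a' @ 1: {3,4}
'd' @ 2: {1,2,5}  [accepting]
'a' @ 3: {3,4}
'd' @ 4: {1,2,5}  [accepting]
'c' @ 5: {3,4}
'd' @ 6: {1,2,5}  [accepting]
'c' @ 7: {3,4}
'd' @ 8: {1,2,5}  [accepting]
'c' @ 9: {3,4}
'd' @ 10: {1,2,5}  [accepting]
after full input: {1,2,5}  (accept=1 in)

Answer: ACCEPT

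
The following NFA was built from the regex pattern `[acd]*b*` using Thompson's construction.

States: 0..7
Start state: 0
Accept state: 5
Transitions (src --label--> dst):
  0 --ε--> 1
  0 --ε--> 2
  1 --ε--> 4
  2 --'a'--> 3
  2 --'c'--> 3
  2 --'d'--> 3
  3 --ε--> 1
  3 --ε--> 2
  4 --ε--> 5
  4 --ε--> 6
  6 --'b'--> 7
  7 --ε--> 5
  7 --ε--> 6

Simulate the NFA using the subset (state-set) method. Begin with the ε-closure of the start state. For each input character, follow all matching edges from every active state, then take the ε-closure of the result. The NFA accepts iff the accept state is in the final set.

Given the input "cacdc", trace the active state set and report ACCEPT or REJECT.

Answer: ACCEPT

Derivation:
start: ε-closure({0}) = {0,1,2,4,5,6}
'c' @ 1: {1,2,3,4,5,6}  (accept∈set)
'a' @ 2: {1,2,3,4,5,6}  (accept∈set)
'c' @ 3: {1,2,3,4,5,6}  (accept∈set)
'd' @ 4: {1,2,3,4,5,6}  (accept∈set)
'c' @ 5: {1,2,3,4,5,6}  (accept∈set)
after full input: {1,2,3,4,5,6}  (accept=5 in)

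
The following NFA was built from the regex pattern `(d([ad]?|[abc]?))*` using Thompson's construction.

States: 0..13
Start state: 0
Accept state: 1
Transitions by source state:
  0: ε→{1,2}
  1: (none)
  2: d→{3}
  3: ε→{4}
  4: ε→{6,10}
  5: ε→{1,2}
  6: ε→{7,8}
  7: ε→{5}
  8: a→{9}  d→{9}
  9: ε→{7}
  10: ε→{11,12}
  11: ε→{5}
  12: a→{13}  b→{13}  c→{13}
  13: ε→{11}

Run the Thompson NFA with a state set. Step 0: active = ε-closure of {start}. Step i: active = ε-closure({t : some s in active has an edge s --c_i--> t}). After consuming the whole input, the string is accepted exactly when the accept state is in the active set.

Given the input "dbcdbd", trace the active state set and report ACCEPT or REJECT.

initial (ε-close {0}): {0,1,2}
'd' @ 1: {1,2,3,4,5,6,7,8,10,11,12}  ✓accept
'b' @ 2: {1,2,5,11,13}  ✓accept
'c' @ 3: {}  — state set empty
rest 'dbd' ignored (set empty)
end set {} — state 1 not in

Answer: REJECT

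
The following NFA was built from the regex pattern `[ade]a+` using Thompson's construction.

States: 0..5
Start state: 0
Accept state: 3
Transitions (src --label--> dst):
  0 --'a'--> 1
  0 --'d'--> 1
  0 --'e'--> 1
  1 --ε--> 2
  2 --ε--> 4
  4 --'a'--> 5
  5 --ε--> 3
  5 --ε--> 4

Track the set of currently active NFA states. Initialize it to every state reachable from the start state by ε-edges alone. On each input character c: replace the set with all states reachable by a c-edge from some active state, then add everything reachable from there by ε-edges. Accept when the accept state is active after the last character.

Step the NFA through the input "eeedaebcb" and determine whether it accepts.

Answer: REJECT

Trace:
S₀ = ε-closure({0}) = {0}
'e' @ 1: {1,2,4}
'e' @ 2: {}  — no active states
rest 'edaebcb' ignored (set empty)
end set {} — state 3 not in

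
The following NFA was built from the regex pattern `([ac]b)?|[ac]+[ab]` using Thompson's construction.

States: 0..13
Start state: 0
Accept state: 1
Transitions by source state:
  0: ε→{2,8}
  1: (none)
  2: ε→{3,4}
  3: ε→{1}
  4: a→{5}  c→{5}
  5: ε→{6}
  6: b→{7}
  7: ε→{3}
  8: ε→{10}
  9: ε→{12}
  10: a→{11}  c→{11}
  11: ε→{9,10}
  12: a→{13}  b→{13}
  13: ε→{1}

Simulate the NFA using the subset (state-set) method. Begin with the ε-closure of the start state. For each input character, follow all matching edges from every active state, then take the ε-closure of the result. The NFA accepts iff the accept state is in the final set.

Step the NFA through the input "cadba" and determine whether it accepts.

start: ε-closure({0}) = {0,1,2,3,4,8,10}
'c' @ 1: {5,6,9,10,11,12}
'a' @ 2: {1,9,10,11,12,13}  ✓accept
'd' @ 3: {}  — state set empty
rest 'ba' ignored (set empty)
end set {} — state 1 not in

Answer: REJECT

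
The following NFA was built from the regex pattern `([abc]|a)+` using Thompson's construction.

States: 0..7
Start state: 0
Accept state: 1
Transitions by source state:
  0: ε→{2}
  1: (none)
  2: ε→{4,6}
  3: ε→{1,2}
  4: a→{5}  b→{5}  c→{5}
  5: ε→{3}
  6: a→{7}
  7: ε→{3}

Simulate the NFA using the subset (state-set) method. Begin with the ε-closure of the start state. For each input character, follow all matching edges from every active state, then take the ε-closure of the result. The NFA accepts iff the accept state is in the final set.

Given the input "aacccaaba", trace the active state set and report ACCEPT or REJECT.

initial (ε-close {0}): {0,2,4,6}
'a' @ 1: {1,2,3,4,5,6,7}  ✓accept
'a' @ 2: {1,2,3,4,5,6,7}  ✓accept
'c' @ 3: {1,2,3,4,5,6}  ✓accept
'c' @ 4: {1,2,3,4,5,6}  ✓accept
'c' @ 5: {1,2,3,4,5,6}  ✓accept
'a' @ 6: {1,2,3,4,5,6,7}  ✓accept
'a' @ 7: {1,2,3,4,5,6,7}  ✓accept
'b' @ 8: {1,2,3,4,5,6}  ✓accept
'a' @ 9: {1,2,3,4,5,6,7}  ✓accept
after full input: {1,2,3,4,5,6,7}  (accept=1 in)

Answer: ACCEPT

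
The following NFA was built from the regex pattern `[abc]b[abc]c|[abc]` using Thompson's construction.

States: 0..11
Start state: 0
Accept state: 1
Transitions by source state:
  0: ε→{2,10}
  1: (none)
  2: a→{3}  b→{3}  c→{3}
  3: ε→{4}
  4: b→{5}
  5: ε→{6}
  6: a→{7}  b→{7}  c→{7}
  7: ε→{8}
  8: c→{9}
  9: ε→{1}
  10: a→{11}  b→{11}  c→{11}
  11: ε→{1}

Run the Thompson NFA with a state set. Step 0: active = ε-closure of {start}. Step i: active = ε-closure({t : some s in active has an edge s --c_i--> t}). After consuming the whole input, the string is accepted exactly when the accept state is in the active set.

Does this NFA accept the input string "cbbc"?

Answer: ACCEPT

Steps:
start: ε-closure({0}) = {0,2,10}
'c' @ 1: {1,3,4,11}  ✓accept
'b' @ 2: {5,6}
'b' @ 3: {7,8}
'c' @ 4: {1,9}  ✓accept
final: {1,9}; accept 1 in set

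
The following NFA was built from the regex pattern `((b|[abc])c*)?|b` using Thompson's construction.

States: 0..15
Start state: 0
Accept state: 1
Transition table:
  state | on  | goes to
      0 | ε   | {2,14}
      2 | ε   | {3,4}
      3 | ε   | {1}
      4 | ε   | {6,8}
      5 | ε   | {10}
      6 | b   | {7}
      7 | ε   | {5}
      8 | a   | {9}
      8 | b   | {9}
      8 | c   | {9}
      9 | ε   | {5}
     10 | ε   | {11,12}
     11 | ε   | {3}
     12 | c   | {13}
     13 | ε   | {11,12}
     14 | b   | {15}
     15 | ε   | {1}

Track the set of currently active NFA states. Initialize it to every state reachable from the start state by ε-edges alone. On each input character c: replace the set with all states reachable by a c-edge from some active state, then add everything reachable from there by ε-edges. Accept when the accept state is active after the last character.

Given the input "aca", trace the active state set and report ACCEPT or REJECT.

Answer: REJECT

Trace:
initial (ε-close {0}): {0,1,2,3,4,6,8,14}
'a' @ 1: {1,3,5,9,10,11,12}  (accept∈set)
'c' @ 2: {1,3,11,12,13}  (accept∈set)
'a' @ 3: {}  — dead — no transitions
end set {} — state 1 not in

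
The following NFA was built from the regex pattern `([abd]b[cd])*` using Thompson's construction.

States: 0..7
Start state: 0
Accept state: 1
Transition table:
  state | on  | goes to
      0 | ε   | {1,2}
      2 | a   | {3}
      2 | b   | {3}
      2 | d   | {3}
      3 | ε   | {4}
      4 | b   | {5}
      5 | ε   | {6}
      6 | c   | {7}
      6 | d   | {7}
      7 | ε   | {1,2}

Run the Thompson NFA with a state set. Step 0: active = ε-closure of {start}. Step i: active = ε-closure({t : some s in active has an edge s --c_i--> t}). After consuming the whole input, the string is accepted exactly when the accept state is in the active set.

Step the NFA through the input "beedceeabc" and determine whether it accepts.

Answer: REJECT

Derivation:
initial (ε-close {0}): {0,1,2}
'b' @ 1: {3,4}
'e' @ 2: {}  — state set empty
rest 'edceeabc' ignored (set empty)
end set {} — state 1 not in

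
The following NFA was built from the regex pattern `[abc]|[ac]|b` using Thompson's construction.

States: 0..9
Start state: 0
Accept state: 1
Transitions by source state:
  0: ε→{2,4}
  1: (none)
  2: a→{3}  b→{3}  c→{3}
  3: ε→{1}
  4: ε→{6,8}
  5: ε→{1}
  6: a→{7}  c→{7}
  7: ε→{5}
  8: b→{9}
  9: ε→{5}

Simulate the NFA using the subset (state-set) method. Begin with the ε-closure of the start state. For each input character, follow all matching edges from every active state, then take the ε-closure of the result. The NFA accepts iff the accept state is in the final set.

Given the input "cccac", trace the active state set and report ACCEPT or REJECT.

S₀ = ε-closure({0}) = {0,2,4,6,8}
'c' @ 1: {1,3,5,7}  ✓accept
'c' @ 2: {}  — no active states
rest 'cac' ignored (set empty)
after full input: {}  (accept=1 not in)

Answer: REJECT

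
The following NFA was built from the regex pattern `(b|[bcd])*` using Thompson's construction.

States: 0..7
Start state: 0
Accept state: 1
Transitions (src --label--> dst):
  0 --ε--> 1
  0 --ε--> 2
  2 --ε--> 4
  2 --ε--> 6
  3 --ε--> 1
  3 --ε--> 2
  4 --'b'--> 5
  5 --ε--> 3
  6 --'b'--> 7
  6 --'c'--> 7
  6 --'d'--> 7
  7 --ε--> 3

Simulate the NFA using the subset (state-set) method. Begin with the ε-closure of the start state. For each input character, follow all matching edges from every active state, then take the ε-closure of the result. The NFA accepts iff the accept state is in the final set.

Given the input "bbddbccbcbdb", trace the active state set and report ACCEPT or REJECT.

initial (ε-close {0}): {0,1,2,4,6}
'b' @ 1: {1,2,3,4,5,6,7}  ✓accept
'b' @ 2: {1,2,3,4,5,6,7}  ✓accept
'd' @ 3: {1,2,3,4,6,7}  ✓accept
'd' @ 4: {1,2,3,4,6,7}  ✓accept
'b' @ 5: {1,2,3,4,5,6,7}  ✓accept
'c' @ 6: {1,2,3,4,6,7}  ✓accept
'c' @ 7: {1,2,3,4,6,7}  ✓accept
'b' @ 8: {1,2,3,4,5,6,7}  ✓accept
'c' @ 9: {1,2,3,4,6,7}  ✓accept
'b' @ 10: {1,2,3,4,5,6,7}  ✓accept
'd' @ 11: {1,2,3,4,6,7}  ✓accept
'b' @ 12: {1,2,3,4,5,6,7}  ✓accept
after full input: {1,2,3,4,5,6,7}  (accept=1 in)

Answer: ACCEPT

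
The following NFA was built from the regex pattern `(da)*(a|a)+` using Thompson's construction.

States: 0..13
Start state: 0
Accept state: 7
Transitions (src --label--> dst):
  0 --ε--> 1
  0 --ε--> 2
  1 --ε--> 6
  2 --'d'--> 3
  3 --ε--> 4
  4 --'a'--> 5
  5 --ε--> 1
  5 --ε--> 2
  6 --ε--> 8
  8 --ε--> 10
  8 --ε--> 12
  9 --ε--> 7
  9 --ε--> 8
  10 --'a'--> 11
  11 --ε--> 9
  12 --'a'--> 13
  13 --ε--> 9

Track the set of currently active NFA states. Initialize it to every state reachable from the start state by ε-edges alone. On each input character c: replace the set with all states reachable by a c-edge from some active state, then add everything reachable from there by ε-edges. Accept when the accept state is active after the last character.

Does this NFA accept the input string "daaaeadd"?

Answer: REJECT

Trace:
S₀ = ε-closure({0}) = {0,1,2,6,8,10,12}
'd' @ 1: {3,4}
'a' @ 2: {1,2,5,6,8,10,12}
'a' @ 3: {7,8,9,10,11,12,13}  [accepting]
'a' @ 4: {7,8,9,10,11,12,13}  [accepting]
'e' @ 5: {}  — dead — no transitions
rest 'add' ignored (set empty)
after full input: {}  (accept=7 not in)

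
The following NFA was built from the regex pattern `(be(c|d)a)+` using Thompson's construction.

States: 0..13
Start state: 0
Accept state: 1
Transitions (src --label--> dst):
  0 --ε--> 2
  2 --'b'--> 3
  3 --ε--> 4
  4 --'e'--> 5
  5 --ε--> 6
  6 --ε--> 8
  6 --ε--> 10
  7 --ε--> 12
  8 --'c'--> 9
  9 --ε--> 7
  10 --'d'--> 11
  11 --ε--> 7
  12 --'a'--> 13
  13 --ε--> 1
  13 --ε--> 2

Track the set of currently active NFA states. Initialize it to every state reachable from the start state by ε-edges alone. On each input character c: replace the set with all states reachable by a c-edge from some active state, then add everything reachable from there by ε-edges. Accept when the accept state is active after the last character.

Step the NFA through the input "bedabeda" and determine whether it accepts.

Answer: ACCEPT

Trace:
initial (ε-close {0}): {0,2}
'b' @ 1: {3,4}
'e' @ 2: {5,6,8,10}
'd' @ 3: {7,11,12}
'a' @ 4: {1,2,13}  [accepting]
'b' @ 5: {3,4}
'e' @ 6: {5,6,8,10}
'd' @ 7: {7,11,12}
'a' @ 8: {1,2,13}  [accepting]
end set {1,2,13} — state 1 in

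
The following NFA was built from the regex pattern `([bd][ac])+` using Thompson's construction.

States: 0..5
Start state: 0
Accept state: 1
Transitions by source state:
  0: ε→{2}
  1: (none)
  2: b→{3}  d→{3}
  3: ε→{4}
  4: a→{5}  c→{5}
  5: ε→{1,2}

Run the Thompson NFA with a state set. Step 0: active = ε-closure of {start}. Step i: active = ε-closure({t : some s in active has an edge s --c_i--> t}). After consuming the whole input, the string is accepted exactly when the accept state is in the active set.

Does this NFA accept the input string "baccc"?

Answer: REJECT

Trace:
initial (ε-close {0}): {0,2}
'b' @ 1: {3,4}
'a' @ 2: {1,2,5}  (accept∈set)
'c' @ 3: {}  — state set empty
rest 'cc' ignored (set empty)
after full input: {}  (accept=1 not in)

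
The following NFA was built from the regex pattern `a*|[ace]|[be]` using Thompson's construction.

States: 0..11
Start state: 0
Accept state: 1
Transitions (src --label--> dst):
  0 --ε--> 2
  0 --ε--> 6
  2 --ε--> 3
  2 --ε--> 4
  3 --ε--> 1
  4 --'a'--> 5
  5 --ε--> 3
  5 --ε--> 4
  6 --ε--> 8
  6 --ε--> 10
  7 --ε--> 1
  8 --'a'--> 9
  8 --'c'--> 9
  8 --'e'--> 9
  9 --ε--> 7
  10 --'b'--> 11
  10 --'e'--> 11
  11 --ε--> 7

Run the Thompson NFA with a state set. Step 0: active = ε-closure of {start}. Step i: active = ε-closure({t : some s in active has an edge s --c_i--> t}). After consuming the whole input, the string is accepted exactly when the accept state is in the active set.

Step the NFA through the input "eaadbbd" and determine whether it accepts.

Answer: REJECT

Steps:
initial (ε-close {0}): {0,1,2,3,4,6,8,10}
'e' @ 1: {1,7,9,11}  ✓accept
'a' @ 2: {}  — no active states
rest 'adbbd' ignored (set empty)
after full input: {}  (accept=1 not in)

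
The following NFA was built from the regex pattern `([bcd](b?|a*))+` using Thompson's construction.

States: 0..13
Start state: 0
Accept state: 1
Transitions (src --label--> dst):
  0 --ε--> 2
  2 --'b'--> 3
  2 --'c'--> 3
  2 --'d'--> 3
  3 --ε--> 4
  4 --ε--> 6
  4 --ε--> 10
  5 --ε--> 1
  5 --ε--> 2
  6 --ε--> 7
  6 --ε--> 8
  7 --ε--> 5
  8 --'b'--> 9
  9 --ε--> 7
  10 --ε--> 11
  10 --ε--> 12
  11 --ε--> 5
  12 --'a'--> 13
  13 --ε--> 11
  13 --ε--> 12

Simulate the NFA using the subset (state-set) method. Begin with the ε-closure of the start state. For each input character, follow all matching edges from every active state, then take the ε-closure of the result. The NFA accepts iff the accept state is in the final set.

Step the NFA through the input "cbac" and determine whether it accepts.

initial (ε-close {0}): {0,2}
'c' @ 1: {1,2,3,4,5,6,7,8,10,11,12}  ✓accept
'b' @ 2: {1,2,3,4,5,6,7,8,9,10,11,12}  ✓accept
'a' @ 3: {1,2,5,11,12,13}  ✓accept
'c' @ 4: {1,2,3,4,5,6,7,8,10,11,12}  ✓accept
end set {1,2,3,4,5,6,7,8,10,11,12} — state 1 in

Answer: ACCEPT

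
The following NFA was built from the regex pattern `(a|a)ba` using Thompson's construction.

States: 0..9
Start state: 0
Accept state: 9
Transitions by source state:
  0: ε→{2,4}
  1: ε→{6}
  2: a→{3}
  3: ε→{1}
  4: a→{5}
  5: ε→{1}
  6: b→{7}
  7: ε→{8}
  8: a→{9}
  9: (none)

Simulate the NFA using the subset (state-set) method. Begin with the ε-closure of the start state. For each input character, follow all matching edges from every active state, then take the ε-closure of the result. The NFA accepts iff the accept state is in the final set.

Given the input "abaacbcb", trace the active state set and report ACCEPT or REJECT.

S₀ = ε-closure({0}) = {0,2,4}
'a' @ 1: {1,3,5,6}
'b' @ 2: {7,8}
'a' @ 3: {9}  [accepting]
'a' @ 4: {}  — no active states
rest 'cbcb' ignored (set empty)
end set {} — state 9 not in

Answer: REJECT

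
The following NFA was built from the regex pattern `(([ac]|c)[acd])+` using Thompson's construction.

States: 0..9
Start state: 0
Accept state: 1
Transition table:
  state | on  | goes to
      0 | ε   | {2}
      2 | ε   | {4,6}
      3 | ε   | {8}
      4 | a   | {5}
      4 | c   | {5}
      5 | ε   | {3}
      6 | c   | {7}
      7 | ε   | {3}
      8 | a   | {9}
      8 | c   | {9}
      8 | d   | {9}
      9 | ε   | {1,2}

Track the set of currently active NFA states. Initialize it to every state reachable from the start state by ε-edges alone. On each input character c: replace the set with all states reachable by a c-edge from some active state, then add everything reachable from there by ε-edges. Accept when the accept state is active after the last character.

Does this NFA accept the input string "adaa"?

Answer: ACCEPT

Steps:
initial (ε-close {0}): {0,2,4,6}
'a' @ 1: {3,5,8}
'd' @ 2: {1,2,4,6,9}  (accept∈set)
'a' @ 3: {3,5,8}
'a' @ 4: {1,2,4,6,9}  (accept∈set)
final: {1,2,4,6,9}; accept 1 in set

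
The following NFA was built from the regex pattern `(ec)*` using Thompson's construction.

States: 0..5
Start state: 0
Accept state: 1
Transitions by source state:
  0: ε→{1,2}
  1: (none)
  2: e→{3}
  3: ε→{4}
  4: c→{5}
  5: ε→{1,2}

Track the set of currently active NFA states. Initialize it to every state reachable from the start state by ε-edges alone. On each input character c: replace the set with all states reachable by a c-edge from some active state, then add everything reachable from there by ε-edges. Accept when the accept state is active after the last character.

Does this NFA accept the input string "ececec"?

initial (ε-close {0}): {0,1,2}
'e' @ 1: {3,4}
'c' @ 2: {1,2,5}  (accept∈set)
'e' @ 3: {3,4}
'c' @ 4: {1,2,5}  (accept∈set)
'e' @ 5: {3,4}
'c' @ 6: {1,2,5}  (accept∈set)
end set {1,2,5} — state 1 in

Answer: ACCEPT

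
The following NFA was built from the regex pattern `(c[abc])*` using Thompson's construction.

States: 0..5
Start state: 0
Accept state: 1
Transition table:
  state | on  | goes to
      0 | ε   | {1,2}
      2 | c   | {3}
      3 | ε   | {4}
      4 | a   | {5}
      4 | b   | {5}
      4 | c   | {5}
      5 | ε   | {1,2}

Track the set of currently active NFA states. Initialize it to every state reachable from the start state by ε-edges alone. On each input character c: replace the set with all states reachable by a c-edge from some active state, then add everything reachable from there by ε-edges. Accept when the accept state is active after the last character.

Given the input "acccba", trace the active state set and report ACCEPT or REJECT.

initial (ε-close {0}): {0,1,2}
'a' @ 1: {}  — no active states
rest 'cccba' ignored (set empty)
end set {} — state 1 not in

Answer: REJECT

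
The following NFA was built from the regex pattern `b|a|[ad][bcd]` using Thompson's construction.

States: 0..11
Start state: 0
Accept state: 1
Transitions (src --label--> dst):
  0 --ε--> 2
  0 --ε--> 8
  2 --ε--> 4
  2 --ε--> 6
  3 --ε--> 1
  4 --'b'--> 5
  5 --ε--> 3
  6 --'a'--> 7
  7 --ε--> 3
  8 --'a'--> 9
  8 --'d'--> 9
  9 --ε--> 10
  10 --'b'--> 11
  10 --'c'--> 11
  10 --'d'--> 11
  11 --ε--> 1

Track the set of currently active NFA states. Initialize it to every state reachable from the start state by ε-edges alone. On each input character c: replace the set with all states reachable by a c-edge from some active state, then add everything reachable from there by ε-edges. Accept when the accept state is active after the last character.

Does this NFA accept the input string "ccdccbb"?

Answer: REJECT

Steps:
S₀ = ε-closure({0}) = {0,2,4,6,8}
'c' @ 1: {}  — dead — no transitions
rest 'cdccbb' ignored (set empty)
end set {} — state 1 not in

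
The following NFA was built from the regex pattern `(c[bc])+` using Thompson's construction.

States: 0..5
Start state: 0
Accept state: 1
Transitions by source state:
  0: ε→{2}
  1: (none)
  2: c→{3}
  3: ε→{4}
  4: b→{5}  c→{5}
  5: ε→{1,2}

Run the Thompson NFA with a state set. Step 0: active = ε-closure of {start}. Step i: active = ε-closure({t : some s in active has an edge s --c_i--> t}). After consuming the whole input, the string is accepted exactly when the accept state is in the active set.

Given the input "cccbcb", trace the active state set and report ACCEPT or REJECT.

Answer: ACCEPT

Steps:
S₀ = ε-closure({0}) = {0,2}
'c' @ 1: {3,4}
'c' @ 2: {1,2,5}  [accepting]
'c' @ 3: {3,4}
'b' @ 4: {1,2,5}  [accepting]
'c' @ 5: {3,4}
'b' @ 6: {1,2,5}  [accepting]
end set {1,2,5} — state 1 in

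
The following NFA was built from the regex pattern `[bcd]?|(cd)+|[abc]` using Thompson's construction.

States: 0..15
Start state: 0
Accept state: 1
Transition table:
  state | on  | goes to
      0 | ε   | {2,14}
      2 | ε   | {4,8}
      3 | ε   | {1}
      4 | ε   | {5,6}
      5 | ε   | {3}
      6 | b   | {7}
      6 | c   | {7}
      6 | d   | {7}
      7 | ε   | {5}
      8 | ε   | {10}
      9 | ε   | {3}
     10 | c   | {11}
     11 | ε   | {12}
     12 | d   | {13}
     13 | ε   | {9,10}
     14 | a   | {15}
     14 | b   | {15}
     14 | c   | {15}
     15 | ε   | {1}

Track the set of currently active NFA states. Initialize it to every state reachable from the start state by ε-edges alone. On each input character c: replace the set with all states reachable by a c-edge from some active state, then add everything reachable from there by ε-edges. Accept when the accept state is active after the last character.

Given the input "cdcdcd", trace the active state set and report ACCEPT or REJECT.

Answer: ACCEPT

Derivation:
start: ε-closure({0}) = {0,1,2,3,4,5,6,8,10,14}
'c' @ 1: {1,3,5,7,11,12,15}  [accepting]
'd' @ 2: {1,3,9,10,13}  [accepting]
'c' @ 3: {11,12}
'd' @ 4: {1,3,9,10,13}  [accepting]
'c' @ 5: {11,12}
'd' @ 6: {1,3,9,10,13}  [accepting]
after full input: {1,3,9,10,13}  (accept=1 in)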